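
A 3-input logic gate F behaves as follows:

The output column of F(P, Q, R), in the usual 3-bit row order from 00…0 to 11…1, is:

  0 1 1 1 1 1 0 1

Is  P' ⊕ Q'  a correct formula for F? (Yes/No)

Evaluate P' ⊕ Q' on each row and compare to F:
  P=0, Q=0, R=0: formula gives 0, F = 0 ✓
  P=0, Q=0, R=1: formula gives 0, but F = 1 ✗
Row (0,0,1) is a counterexample, so the formula is not equivalent to F.

No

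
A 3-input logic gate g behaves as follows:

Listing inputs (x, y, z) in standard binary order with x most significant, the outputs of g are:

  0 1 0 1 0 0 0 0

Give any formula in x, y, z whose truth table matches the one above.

Collect the rows where g=1 — (0,0,1), (0,1,1) — and write one minterm per row: ¬x·¬y·z, ¬x·y·z. Their union (logical OR) reproduces the table exactly.

g(x, y, z) = ((x' · y') · z) + ((x' · y) · z)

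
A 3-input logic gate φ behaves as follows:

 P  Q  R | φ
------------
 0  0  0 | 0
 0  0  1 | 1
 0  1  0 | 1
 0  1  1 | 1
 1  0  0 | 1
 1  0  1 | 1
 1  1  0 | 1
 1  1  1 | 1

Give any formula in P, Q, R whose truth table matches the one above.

φ(P, Q, R) = (P OR Q) OR R

The output is 1 whenever at least one input is 1 — the OR of all inputs.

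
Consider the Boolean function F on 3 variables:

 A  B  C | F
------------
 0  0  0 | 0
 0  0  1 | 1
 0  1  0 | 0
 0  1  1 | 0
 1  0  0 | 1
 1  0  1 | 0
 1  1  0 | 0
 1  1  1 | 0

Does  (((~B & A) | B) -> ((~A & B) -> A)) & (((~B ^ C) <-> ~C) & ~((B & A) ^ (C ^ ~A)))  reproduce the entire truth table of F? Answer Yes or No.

Check the formula against F row by row:
  A=0, B=0, C=0: formula gives 0, F = 0 ✓
  A=0, B=0, C=1: formula gives 1, F = 1 ✓
  A=0, B=1, C=0: formula gives 0, F = 0 ✓
  A=0, B=1, C=1: formula gives 0, F = 0 ✓
  A=1, B=0, C=0: formula gives 1, F = 1 ✓
  … (the remaining 3 rows also agree.)
All 8 rows match — the expression computes F exactly.

Yes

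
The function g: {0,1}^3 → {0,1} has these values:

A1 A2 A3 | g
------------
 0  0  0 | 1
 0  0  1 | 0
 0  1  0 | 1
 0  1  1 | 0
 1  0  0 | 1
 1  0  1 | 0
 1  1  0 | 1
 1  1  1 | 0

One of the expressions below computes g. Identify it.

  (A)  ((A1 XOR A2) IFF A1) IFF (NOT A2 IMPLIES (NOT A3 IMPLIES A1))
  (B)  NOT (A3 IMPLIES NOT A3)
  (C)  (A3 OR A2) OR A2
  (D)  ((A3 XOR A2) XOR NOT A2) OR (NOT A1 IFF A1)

D

(A) fails at (0,0,0): the formula yields 0, g is 1.
(B) fails at (0,0,0): the formula yields 0, g is 1.
(C) fails at (0,0,0): the formula yields 0, g is 1.
(D) is the remaining candidate, and it agrees with g on all 8 inputs.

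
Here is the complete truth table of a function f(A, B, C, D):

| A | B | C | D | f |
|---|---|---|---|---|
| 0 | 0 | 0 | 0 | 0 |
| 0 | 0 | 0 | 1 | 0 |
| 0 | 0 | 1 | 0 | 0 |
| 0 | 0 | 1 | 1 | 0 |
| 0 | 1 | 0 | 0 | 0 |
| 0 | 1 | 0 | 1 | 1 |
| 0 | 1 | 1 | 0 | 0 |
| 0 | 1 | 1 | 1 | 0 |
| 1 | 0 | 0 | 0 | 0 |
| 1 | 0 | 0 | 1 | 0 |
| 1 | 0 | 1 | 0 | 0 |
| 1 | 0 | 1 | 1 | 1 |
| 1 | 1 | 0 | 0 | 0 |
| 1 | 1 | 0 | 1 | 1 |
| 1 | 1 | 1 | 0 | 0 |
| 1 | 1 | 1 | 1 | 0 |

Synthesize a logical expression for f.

f(A, B, C, D) = ((((~A & B) & ~C) & D) | (((A & ~B) & C) & D)) | (((A & B) & ~C) & D)

Collect the rows where f=1 — (0,1,0,1), (1,0,1,1), (1,1,0,1) — and write one minterm per row: ¬A·B·¬C·D, A·¬B·C·D, A·B·¬C·D. Their union (logical OR) reproduces the table exactly.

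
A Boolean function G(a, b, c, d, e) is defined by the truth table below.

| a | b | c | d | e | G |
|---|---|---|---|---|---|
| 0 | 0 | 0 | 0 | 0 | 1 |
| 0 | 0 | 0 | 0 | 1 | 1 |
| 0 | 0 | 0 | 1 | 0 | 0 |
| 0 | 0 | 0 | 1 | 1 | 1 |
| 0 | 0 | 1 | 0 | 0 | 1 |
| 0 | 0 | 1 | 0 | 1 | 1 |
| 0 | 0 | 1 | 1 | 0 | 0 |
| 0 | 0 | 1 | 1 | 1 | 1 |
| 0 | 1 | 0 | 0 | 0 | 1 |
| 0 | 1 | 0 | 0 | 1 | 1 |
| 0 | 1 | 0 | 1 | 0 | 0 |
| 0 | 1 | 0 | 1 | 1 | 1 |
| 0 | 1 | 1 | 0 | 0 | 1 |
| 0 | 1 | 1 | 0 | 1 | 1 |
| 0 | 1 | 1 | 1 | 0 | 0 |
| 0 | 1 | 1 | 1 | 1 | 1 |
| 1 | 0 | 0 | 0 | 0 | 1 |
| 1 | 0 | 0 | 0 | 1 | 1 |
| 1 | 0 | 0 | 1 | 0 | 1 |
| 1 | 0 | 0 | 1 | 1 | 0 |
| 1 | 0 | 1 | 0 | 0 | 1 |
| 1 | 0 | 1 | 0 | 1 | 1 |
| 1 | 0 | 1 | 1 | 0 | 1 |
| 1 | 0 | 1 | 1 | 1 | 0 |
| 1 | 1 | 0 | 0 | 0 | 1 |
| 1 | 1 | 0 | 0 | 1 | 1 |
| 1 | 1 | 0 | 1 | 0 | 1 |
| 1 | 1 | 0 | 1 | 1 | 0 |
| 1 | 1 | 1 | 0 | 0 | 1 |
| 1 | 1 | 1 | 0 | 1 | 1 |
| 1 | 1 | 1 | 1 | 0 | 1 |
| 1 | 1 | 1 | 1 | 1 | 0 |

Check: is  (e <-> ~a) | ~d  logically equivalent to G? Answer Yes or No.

Check the formula against G row by row:
  a=0, b=0, c=0, d=0, e=0: formula gives 1, G = 1 ✓
  a=0, b=0, c=0, d=0, e=1: formula gives 1, G = 1 ✓
  a=0, b=0, c=0, d=1, e=0: formula gives 0, G = 0 ✓
  a=0, b=0, c=0, d=1, e=1: formula gives 1, G = 1 ✓
  … (the remaining 28 rows also agree.)
All 32 rows match — the expression computes G exactly.

Yes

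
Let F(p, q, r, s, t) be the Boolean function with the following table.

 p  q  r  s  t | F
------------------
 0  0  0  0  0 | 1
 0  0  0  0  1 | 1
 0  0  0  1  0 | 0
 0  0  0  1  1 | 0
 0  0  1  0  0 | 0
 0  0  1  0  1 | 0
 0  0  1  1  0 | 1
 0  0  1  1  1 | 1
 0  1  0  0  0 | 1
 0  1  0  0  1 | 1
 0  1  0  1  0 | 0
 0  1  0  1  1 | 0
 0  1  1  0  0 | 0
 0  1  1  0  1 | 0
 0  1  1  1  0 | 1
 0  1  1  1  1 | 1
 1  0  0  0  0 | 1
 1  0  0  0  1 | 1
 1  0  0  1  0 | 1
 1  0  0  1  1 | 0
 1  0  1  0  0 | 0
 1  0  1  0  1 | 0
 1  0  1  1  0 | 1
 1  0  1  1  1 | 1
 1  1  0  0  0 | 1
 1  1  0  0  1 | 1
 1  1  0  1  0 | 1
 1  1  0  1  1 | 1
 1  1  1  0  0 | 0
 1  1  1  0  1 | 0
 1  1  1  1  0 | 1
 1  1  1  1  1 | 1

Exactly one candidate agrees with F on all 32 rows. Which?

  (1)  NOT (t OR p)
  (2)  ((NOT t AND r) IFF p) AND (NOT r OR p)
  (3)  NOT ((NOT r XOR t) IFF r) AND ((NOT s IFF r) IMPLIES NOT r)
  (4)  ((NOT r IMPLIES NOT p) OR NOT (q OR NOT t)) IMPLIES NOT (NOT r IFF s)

4

(1) fails at (0,0,0,0,1): the formula yields 0, F is 1.
(2) fails at (0,0,0,1,0): the formula yields 1, F is 0.
(3) fails at (0,0,0,0,1): the formula yields 0, F is 1.
Only (4) survives; checking it on all 32 rows confirms it matches F.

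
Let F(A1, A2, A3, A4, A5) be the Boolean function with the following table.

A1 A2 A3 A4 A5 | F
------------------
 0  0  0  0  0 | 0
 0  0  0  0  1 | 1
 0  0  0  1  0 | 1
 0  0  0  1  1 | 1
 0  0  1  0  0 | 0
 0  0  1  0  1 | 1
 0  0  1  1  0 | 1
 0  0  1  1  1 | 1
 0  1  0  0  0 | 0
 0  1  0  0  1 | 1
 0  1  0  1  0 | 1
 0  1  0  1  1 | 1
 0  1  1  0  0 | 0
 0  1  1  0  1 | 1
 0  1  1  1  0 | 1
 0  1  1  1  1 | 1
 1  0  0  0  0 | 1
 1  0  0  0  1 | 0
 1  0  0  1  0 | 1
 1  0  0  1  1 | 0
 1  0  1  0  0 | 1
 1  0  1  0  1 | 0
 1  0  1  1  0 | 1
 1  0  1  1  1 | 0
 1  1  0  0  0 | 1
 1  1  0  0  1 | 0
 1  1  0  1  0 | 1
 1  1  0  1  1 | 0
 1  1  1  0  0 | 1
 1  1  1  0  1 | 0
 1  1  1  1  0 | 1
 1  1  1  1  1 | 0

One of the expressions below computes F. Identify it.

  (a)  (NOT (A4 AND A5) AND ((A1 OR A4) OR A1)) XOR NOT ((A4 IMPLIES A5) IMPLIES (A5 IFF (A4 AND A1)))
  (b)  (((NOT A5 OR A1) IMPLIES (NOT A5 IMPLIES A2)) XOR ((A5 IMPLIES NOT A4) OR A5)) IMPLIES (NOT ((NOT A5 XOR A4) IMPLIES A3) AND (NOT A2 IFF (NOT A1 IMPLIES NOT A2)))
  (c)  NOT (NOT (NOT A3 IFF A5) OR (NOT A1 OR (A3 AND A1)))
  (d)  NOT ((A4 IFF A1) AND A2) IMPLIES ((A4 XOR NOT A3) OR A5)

a

(b) disagrees with F on (0,0,0,0,0) (formula → 1, table → 0); rule it out.
(c) disagrees with F on (0,0,0,0,1) (formula → 0, table → 1); rule it out.
(d) disagrees with F on (0,0,0,0,0) (formula → 1, table → 0); rule it out.
Only (a) survives; checking it on all 32 rows confirms it matches F.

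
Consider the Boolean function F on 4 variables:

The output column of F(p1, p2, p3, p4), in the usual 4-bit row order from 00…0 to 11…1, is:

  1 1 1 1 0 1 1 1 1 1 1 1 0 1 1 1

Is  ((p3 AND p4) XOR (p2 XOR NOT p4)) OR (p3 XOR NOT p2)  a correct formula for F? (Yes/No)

Yes

Test each input against both F and the formula:
  p1=0, p2=0, p3=0, p4=0: formula gives 1, F = 1 ✓
  p1=0, p2=0, p3=0, p4=1: formula gives 1, F = 1 ✓
  p1=0, p2=0, p3=1, p4=0: formula gives 1, F = 1 ✓
  p1=0, p2=0, p3=1, p4=1: formula gives 1, F = 1 ✓
  … (the remaining 12 rows also agree.)
No disagreement on any input; they are logically equivalent.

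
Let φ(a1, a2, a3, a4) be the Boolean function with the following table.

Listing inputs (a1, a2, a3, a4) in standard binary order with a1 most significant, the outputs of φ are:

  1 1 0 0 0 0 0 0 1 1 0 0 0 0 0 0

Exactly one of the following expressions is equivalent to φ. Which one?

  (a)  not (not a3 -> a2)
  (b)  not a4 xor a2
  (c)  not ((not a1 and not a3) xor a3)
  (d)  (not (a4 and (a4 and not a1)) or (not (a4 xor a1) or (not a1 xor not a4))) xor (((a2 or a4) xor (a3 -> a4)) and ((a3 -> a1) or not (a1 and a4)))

(b): at (0,0,0,1) it gives 0, but φ = 1 — eliminated.
(c): at (0,0,0,0) it gives 0, but φ = 1 — eliminated.
(d): at (0,0,0,0) it gives 0, but φ = 1 — eliminated.
Only (a) survives; checking it on all 16 rows confirms it matches φ.

a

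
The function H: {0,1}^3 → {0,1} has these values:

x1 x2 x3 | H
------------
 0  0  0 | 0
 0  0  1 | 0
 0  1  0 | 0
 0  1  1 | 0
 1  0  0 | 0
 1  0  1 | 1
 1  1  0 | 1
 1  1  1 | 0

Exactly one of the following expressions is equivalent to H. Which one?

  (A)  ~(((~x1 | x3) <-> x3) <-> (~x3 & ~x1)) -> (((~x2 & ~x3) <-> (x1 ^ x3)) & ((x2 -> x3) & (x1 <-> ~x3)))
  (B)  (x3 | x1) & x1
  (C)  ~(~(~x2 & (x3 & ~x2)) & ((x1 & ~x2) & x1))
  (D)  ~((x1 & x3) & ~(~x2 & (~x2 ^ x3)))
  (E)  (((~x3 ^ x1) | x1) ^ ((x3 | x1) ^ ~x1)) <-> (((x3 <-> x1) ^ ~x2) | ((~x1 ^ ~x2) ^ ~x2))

(A) fails at (1,0,0): the formula yields 1, H is 0.
(B) fails at (1,0,0): the formula yields 1, H is 0.
(C) fails at (0,0,0): the formula yields 1, H is 0.
(D) fails at (0,0,0): the formula yields 1, H is 0.
Only (E) survives; checking it on all 8 rows confirms it matches H.

E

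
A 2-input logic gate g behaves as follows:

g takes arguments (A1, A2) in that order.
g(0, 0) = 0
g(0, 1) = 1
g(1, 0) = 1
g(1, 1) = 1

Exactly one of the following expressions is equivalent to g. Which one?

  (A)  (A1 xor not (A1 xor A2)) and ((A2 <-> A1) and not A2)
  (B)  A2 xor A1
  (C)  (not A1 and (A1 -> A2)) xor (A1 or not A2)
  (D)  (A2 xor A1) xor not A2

C

(A) disagrees with g on (0,0) (formula → 1, table → 0); rule it out.
(B) disagrees with g on (1,1) (formula → 0, table → 1); rule it out.
(D) disagrees with g on (0,0) (formula → 1, table → 0); rule it out.
Only (C) survives; checking it on all 4 rows confirms it matches g.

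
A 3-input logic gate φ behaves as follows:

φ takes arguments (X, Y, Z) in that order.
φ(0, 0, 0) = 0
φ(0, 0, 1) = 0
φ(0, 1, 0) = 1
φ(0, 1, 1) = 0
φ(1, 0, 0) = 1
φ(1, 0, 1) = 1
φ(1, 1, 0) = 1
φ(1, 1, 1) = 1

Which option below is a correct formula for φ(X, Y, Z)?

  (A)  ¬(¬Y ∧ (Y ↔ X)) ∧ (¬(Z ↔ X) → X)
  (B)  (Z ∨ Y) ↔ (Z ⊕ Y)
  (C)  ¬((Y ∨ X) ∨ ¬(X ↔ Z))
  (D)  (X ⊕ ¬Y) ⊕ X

A

(B): at (0,0,0) it gives 1, but φ = 0 — eliminated.
(C): at (0,0,0) it gives 1, but φ = 0 — eliminated.
(D): at (0,0,0) it gives 1, but φ = 0 — eliminated.
Only (A) survives; checking it on all 8 rows confirms it matches φ.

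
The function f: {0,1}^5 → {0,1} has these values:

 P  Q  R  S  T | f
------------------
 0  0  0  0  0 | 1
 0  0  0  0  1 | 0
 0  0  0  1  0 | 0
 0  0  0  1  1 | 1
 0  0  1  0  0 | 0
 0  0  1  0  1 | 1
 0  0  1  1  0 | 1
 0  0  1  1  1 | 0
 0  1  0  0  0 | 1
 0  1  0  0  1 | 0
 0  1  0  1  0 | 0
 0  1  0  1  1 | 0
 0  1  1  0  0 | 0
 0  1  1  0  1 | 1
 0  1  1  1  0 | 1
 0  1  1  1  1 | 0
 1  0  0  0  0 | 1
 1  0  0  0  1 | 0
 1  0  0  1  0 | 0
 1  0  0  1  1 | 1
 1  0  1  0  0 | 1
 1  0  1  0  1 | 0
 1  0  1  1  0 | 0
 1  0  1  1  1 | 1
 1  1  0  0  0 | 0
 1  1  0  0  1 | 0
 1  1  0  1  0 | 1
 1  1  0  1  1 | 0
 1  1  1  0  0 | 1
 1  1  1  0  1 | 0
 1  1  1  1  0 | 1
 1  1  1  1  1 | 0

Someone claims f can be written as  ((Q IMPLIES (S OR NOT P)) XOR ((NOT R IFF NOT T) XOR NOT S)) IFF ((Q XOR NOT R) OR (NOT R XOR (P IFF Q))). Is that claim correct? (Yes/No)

No

Test each input against both f and the formula:
  P=0, Q=0, R=0, S=0, T=0: formula gives 1, f = 1 ✓
  P=0, Q=0, R=0, S=0, T=1: formula gives 0, f = 0 ✓
  P=0, Q=0, R=0, S=1, T=0: formula gives 0, f = 0 ✓
  P=0, Q=0, R=0, S=1, T=1: formula gives 1, f = 1 ✓
  …
  P=0, Q=1, R=0, S=1, T=1: formula gives 1, but f = 0 ✗
A single disagreement suffices: at (0,1,0,1,1) they differ, so the formula does not compute f.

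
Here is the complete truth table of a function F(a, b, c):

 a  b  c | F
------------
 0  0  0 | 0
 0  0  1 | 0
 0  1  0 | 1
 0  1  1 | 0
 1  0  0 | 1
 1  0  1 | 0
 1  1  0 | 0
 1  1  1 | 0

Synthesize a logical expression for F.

F(a, b, c) = ((¬a ∧ b) ∧ ¬c) ∨ ((a ∧ ¬b) ∧ ¬c)

The 1-rows are (0,1,0), (1,0,0). Each contributes one minterm — ¬a·b·¬c; a·¬b·¬c — and their disjunction is a sum-of-products form of F.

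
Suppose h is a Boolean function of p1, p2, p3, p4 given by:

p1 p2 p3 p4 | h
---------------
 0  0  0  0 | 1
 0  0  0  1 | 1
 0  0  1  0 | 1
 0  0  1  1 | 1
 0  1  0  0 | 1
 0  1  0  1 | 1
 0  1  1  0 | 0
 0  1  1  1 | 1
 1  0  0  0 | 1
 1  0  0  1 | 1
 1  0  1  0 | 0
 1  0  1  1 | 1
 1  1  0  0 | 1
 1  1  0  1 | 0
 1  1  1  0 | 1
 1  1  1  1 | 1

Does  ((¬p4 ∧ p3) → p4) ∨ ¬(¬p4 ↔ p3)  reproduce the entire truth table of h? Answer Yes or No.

Check the formula against h row by row:
  p1=0, p2=0, p3=0, p4=0: formula gives 1, h = 1 ✓
  p1=0, p2=0, p3=0, p4=1: formula gives 1, h = 1 ✓
  p1=0, p2=0, p3=1, p4=0: formula gives 0, but h = 1 ✗
A single disagreement suffices: at (0,0,1,0) they differ, so the formula does not compute h.

No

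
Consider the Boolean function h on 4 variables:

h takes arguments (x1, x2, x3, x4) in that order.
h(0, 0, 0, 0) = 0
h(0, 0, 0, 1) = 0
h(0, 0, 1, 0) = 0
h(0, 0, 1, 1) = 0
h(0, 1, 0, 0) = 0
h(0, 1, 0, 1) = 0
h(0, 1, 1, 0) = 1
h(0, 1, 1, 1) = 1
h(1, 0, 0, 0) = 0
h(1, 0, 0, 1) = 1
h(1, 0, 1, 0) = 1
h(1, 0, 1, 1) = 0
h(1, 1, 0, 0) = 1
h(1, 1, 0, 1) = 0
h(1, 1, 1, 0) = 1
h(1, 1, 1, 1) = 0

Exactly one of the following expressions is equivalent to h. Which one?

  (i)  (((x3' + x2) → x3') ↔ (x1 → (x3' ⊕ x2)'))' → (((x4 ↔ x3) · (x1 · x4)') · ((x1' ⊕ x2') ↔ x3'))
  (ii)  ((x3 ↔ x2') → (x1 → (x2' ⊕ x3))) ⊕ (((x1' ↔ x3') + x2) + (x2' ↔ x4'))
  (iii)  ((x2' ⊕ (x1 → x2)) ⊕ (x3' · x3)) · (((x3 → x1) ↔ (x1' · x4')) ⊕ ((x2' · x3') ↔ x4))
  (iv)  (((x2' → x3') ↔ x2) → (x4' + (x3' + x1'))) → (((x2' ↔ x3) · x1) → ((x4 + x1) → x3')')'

(i): at (0,0,0,0) it gives 1, but h = 0 — eliminated.
(ii): at (0,0,1,1) it gives 1, but h = 0 — eliminated.
(iv): at (0,1,1,0) it gives 0, but h = 1 — eliminated.
Only (iii) survives; checking it on all 16 rows confirms it matches h.

iii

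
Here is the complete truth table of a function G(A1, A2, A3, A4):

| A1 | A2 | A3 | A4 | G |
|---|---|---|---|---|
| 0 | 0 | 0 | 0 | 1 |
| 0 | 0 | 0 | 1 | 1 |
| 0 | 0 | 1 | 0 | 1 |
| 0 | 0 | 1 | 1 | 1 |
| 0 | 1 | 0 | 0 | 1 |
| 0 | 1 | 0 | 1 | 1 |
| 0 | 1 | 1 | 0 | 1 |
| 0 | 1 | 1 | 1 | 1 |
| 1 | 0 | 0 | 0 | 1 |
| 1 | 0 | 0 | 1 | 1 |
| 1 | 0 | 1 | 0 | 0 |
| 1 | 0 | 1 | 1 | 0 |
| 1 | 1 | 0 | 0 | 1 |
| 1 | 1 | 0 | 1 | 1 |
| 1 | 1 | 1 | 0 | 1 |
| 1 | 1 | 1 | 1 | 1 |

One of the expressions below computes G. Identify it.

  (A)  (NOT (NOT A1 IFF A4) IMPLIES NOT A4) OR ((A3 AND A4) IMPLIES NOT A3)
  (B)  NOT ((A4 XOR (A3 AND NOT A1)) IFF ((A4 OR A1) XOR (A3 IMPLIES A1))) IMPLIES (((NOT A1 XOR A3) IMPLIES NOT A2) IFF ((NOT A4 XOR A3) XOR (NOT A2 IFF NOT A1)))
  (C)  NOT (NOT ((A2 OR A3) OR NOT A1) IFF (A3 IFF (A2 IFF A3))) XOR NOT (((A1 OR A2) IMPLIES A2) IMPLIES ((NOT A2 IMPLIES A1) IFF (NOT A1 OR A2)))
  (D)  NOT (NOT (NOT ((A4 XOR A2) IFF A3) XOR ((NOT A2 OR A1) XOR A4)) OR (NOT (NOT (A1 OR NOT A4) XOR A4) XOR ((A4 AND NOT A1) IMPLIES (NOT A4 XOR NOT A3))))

C

(A) fails at (1,0,1,0): the formula yields 1, G is 0.
(B) fails at (0,0,0,0): the formula yields 0, G is 1.
(D) fails at (0,0,1,0): the formula yields 0, G is 1.
That leaves (C). Evaluating it on every row reproduces the table of G exactly.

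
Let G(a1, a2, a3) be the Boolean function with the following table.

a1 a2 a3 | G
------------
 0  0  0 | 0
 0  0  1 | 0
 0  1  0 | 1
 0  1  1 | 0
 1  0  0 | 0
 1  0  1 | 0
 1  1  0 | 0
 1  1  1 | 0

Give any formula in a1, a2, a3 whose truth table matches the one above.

G(a1, a2, a3) = (a1' · a2) · a3'

G is 1 on exactly one input, (0,1,0), whose minterm is ¬a1·a2·¬a3. So G is just that conjunction.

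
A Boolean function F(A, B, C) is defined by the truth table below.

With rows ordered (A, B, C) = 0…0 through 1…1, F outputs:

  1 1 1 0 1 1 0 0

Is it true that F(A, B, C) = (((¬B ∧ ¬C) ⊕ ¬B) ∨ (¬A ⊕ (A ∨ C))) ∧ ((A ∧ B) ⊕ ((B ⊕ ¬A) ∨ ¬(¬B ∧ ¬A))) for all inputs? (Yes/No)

Evaluate (((¬B ∧ ¬C) ⊕ ¬B) ∨ (¬A ⊕ (A ∨ C))) ∧ ((A ∧ B) ⊕ ((B ⊕ ¬A) ∨ ¬(¬B ∧ ¬A))) on each row and compare to F:
  A=0, B=0, C=0: formula gives 1, F = 1 ✓
  A=0, B=0, C=1: formula gives 1, F = 1 ✓
  A=0, B=1, C=0: formula gives 1, F = 1 ✓
  A=0, B=1, C=1: formula gives 0, F = 0 ✓
  A=1, B=0, C=0: formula gives 1, F = 1 ✓
  … (the remaining 3 rows also agree.)
All 8 rows match — the expression computes F exactly.

Yes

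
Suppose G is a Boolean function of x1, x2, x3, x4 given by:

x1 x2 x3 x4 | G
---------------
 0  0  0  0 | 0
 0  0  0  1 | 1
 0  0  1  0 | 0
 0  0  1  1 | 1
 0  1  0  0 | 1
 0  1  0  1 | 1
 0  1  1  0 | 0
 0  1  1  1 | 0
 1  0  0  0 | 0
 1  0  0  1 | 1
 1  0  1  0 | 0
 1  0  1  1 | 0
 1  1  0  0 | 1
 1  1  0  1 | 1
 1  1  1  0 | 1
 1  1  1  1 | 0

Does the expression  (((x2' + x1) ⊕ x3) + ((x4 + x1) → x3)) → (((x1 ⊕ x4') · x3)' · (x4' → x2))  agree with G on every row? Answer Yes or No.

No

Test each input against both G and the formula:
  x1=0, x2=0, x3=0, x4=0: formula gives 0, G = 0 ✓
  x1=0, x2=0, x3=0, x4=1: formula gives 1, G = 1 ✓
  x1=0, x2=0, x3=1, x4=0: formula gives 0, G = 0 ✓
  x1=0, x2=0, x3=1, x4=1: formula gives 1, G = 1 ✓
  …
  x1=0, x2=1, x3=1, x4=1: formula gives 1, but G = 0 ✗
Since they disagree at (0,1,1,1), the expression is not a correct formula for G.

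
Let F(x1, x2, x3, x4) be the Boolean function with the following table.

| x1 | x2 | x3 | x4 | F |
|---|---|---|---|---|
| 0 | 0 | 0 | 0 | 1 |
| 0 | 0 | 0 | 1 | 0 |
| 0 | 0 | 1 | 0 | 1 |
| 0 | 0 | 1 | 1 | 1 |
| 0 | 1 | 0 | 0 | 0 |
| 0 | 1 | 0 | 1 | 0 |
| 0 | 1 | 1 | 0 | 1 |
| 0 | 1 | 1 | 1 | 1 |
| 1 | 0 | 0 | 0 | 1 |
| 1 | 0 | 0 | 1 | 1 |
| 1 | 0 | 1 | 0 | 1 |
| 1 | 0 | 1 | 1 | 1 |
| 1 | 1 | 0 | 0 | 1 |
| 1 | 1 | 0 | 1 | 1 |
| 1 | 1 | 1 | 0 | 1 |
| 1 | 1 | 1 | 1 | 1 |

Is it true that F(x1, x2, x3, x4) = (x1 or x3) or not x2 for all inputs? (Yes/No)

No

Check the formula against F row by row:
  x1=0, x2=0, x3=0, x4=0: formula gives 1, F = 1 ✓
  x1=0, x2=0, x3=0, x4=1: formula gives 1, but F = 0 ✗
Since they disagree at (0,0,0,1), the expression is not a correct formula for F.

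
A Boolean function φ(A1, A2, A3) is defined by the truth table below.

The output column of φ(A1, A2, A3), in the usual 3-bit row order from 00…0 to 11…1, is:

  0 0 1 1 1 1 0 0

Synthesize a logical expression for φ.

Collect the rows where φ=1 — (0,1,0), (0,1,1), (1,0,0), (1,0,1) — and write one minterm per row: ¬A1·A2·¬A3, ¬A1·A2·A3, A1·¬A2·¬A3, A1·¬A2·A3. Their union (logical OR) reproduces the table exactly.

φ(A1, A2, A3) = ((((~A1 & A2) & ~A3) | ((~A1 & A2) & A3)) | ((A1 & ~A2) & ~A3)) | ((A1 & ~A2) & A3)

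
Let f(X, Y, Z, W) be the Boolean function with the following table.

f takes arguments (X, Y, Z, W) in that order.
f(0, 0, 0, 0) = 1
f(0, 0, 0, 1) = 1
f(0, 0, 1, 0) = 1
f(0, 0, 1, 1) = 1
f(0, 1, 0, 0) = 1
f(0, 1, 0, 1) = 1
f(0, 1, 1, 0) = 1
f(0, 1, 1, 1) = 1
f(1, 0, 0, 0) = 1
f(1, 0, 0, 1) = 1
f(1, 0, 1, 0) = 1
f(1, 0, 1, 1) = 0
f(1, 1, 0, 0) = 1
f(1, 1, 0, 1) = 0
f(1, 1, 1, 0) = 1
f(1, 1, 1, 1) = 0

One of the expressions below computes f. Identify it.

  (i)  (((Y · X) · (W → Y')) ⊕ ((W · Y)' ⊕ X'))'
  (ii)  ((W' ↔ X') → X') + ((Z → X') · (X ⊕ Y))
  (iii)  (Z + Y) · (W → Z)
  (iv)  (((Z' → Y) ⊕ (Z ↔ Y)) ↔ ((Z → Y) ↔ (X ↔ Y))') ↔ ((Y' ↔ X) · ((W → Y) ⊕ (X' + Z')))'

(i) disagrees with f on (0,1,0,1) (formula → 0, table → 1); rule it out.
(iii) disagrees with f on (0,0,0,0) (formula → 0, table → 1); rule it out.
(iv) disagrees with f on (0,0,0,0) (formula → 0, table → 1); rule it out.
Only (ii) survives; checking it on all 16 rows confirms it matches f.

ii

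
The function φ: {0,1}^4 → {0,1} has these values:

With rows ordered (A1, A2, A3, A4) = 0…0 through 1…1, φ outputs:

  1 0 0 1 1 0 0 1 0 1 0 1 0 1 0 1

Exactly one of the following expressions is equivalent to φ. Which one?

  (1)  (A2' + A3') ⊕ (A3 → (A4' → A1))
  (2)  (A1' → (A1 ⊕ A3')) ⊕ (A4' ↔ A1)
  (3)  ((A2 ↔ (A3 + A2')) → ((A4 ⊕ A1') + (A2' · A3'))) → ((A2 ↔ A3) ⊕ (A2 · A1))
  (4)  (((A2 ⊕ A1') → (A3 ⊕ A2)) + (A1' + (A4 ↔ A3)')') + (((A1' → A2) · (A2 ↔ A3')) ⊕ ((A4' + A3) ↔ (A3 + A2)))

(1) disagrees with φ on (0,0,0,0) (formula → 0, table → 1); rule it out.
(3) disagrees with φ on (0,0,0,1) (formula → 1, table → 0); rule it out.
(4) disagrees with φ on (0,0,0,0) (formula → 0, table → 1); rule it out.
That leaves (2). Evaluating it on every row reproduces the table of φ exactly.

2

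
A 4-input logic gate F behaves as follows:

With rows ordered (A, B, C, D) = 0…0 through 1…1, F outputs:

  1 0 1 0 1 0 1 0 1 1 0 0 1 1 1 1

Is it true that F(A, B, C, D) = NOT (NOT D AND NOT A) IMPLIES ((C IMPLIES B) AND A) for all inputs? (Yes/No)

Evaluate NOT (NOT D AND NOT A) IMPLIES ((C IMPLIES B) AND A) on each row and compare to F:
  A=0, B=0, C=0, D=0: formula gives 1, F = 1 ✓
  A=0, B=0, C=0, D=1: formula gives 0, F = 0 ✓
  A=0, B=0, C=1, D=0: formula gives 1, F = 1 ✓
  A=0, B=0, C=1, D=1: formula gives 0, F = 0 ✓
  …and likewise for the remaining 12 rows.
No disagreement on any input; they are logically equivalent.

Yes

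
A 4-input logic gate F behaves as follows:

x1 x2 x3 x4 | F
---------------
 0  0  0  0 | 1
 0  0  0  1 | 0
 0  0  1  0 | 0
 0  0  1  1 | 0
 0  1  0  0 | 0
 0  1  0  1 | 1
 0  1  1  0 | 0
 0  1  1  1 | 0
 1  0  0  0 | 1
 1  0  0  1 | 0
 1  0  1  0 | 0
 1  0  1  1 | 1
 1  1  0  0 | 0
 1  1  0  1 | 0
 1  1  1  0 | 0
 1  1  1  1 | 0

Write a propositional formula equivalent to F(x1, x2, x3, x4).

F(x1, x2, x3, x4) = (((((x1' · x2') · x3') · x4') + (((x1' · x2) · x3') · x4)) + (((x1 · x2') · x3') · x4')) + (((x1 · x2') · x3) · x4)

The 1-rows are (0,0,0,0), (0,1,0,1), (1,0,0,0), (1,0,1,1). Each contributes one minterm — ¬x1·¬x2·¬x3·¬x4; ¬x1·x2·¬x3·x4; x1·¬x2·¬x3·¬x4; x1·¬x2·x3·x4 — and their disjunction is a sum-of-products form of F.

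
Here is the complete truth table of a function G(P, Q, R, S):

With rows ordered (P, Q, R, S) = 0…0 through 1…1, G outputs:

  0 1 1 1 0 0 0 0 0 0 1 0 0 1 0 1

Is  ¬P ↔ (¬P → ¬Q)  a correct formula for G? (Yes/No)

Evaluate ¬P ↔ (¬P → ¬Q) on each row and compare to G:
  P=0, Q=0, R=0, S=0: formula gives 1, but G = 0 ✗
Row (0,0,0,0) is a counterexample, so the formula is not equivalent to G.

No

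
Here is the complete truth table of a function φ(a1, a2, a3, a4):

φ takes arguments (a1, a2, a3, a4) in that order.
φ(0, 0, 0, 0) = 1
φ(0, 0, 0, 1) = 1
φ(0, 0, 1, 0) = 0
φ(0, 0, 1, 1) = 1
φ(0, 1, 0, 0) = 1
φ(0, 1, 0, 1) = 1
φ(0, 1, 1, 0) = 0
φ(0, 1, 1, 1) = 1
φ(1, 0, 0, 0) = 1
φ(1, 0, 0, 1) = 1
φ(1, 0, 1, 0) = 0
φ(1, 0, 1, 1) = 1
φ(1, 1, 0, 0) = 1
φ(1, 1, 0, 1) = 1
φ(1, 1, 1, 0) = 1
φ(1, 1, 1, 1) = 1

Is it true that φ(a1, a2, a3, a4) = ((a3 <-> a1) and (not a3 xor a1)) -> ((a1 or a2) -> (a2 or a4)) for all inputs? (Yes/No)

Test each input against both φ and the formula:
  a1=0, a2=0, a3=0, a4=0: formula gives 1, φ = 1 ✓
  a1=0, a2=0, a3=0, a4=1: formula gives 1, φ = 1 ✓
  a1=0, a2=0, a3=1, a4=0: formula gives 1, but φ = 0 ✗
Since they disagree at (0,0,1,0), the expression is not a correct formula for φ.

No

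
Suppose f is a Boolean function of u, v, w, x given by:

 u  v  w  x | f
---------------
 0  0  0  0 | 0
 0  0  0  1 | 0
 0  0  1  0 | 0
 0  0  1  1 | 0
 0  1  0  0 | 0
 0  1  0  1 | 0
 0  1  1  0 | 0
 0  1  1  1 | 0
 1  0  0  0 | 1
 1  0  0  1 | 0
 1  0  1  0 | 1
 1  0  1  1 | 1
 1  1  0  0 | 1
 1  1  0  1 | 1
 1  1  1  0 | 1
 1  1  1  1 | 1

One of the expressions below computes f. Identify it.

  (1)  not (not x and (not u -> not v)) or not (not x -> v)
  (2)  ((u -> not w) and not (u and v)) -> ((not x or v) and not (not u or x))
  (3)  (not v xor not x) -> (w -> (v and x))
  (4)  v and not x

2

(1): at (0,0,0,0) it gives 1, but f = 0 — eliminated.
(3): at (0,0,0,0) it gives 1, but f = 0 — eliminated.
(4): at (0,1,0,0) it gives 1, but f = 0 — eliminated.
Only (2) survives; checking it on all 16 rows confirms it matches f.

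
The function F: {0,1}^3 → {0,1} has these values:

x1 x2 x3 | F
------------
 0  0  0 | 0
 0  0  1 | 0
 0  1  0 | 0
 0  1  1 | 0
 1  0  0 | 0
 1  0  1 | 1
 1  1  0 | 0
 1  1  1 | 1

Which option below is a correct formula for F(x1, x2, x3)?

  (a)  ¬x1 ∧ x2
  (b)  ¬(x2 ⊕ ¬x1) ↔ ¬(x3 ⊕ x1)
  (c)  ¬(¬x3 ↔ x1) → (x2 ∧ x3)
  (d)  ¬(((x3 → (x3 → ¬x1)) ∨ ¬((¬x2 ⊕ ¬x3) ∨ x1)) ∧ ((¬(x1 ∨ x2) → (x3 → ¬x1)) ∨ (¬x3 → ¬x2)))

d

(a): at (0,1,0) it gives 1, but F = 0 — eliminated.
(b): at (0,0,1) it gives 1, but F = 0 — eliminated.
(c): at (0,0,1) it gives 1, but F = 0 — eliminated.
(d) is the remaining candidate, and it agrees with F on all 8 inputs.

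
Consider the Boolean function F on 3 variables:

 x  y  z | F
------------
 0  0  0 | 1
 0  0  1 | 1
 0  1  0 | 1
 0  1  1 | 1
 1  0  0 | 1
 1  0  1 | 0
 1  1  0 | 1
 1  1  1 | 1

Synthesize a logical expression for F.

F(x, y, z) = ((x · y') · z)'

F is 0 on exactly one input, (1,0,1), whose minterm is x·¬y·z. So F is the negation of that single conjunction.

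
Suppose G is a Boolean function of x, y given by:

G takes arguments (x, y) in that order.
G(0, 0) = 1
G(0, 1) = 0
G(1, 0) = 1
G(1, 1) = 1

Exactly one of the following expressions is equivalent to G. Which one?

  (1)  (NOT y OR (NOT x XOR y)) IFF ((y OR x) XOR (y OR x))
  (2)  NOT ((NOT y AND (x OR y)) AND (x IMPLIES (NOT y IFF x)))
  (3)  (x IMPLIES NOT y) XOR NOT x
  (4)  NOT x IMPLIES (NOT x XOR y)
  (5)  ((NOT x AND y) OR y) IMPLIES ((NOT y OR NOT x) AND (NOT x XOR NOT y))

(1): at (0,0) it gives 0, but G = 1 — eliminated.
(2): at (0,1) it gives 1, but G = 0 — eliminated.
(3): at (0,0) it gives 0, but G = 1 — eliminated.
(5): at (0,1) it gives 1, but G = 0 — eliminated.
That leaves (4). Evaluating it on every row reproduces the table of G exactly.

4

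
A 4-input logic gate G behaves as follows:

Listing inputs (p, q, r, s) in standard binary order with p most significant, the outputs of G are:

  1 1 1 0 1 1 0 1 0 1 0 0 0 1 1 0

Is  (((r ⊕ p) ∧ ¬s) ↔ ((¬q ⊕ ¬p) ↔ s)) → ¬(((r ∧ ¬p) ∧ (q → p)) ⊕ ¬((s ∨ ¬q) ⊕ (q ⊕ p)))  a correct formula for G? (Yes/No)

No

Test each input against both G and the formula:
  p=0, q=0, r=0, s=0: formula gives 1, G = 1 ✓
  p=0, q=0, r=0, s=1: formula gives 1, G = 1 ✓
  p=0, q=0, r=1, s=0: formula gives 0, but G = 1 ✗
A single disagreement suffices: at (0,0,1,0) they differ, so the formula does not compute G.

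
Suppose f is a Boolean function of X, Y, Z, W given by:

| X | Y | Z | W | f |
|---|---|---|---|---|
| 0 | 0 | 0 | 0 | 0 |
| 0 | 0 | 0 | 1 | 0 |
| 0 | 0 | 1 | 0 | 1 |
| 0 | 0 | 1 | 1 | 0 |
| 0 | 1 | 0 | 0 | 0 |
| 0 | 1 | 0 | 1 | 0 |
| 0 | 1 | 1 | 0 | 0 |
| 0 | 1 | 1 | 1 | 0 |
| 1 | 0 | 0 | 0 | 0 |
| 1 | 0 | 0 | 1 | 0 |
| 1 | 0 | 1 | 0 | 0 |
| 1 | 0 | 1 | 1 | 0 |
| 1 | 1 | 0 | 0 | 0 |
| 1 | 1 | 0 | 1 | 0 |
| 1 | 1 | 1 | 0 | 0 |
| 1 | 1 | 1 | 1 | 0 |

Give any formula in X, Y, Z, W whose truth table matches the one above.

f(X, Y, Z, W) = ((X' · Y') · Z) · W'

Only row (0,0,1,0) gives 1. That row's minterm ¬X·¬Y·Z·¬W is f directly.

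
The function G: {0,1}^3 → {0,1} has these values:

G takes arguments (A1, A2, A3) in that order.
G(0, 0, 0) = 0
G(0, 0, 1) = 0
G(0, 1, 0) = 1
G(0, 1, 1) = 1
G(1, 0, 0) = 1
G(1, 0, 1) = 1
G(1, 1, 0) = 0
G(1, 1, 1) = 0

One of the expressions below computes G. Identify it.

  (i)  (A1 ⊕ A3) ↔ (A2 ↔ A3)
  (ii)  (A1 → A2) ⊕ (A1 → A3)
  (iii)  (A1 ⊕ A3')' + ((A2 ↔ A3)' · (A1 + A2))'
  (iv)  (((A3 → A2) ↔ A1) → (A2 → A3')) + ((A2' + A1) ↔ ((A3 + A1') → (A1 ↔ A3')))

(ii): at (0,1,0) it gives 0, but G = 1 — eliminated.
(iii): at (0,0,0) it gives 1, but G = 0 — eliminated.
(iv): at (0,0,0) it gives 1, but G = 0 — eliminated.
That leaves (i). Evaluating it on every row reproduces the table of G exactly.

i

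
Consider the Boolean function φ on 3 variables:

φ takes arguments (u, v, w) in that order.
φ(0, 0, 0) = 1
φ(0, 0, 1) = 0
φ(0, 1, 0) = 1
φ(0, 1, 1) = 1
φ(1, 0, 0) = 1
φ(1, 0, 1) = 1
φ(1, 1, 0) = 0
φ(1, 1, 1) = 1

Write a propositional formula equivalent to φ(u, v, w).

The 0-rows are (0,0,1), (1,1,0). Take each as a conjunction (¬u·¬v·w, u·v·¬w), form their disjunction, and complement — that gives a formula that is 1 everywhere φ is.

φ(u, v, w) = (((u' · v') · w) + ((u · v) · w'))'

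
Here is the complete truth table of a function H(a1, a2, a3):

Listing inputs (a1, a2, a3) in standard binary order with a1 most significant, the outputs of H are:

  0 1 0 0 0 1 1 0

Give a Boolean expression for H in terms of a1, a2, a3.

The 1-rows are (0,0,1), (1,0,1), (1,1,0). Each contributes one minterm — ¬a1·¬a2·a3; a1·¬a2·a3; a1·a2·¬a3 — and their disjunction is a sum-of-products form of H.

H(a1, a2, a3) = (((~a1 & ~a2) & a3) | ((a1 & ~a2) & a3)) | ((a1 & a2) & ~a3)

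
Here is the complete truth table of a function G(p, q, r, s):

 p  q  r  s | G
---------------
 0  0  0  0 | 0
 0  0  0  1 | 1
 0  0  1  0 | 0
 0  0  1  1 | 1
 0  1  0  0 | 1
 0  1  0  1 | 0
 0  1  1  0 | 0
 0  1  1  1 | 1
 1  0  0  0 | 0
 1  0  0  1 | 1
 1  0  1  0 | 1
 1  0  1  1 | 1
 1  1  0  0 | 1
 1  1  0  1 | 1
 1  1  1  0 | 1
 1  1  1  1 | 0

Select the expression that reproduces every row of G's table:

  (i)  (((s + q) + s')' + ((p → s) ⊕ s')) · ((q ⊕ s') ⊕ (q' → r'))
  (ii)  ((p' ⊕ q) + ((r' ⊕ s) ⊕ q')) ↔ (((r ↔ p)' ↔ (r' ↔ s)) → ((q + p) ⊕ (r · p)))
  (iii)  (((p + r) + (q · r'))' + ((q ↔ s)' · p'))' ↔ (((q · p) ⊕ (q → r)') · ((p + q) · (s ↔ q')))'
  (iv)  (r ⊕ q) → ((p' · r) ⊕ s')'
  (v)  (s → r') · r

(i) disagrees with G on (0,0,1,1) (formula → 0, table → 1); rule it out.
(iii) disagrees with G on (0,0,0,1) (formula → 0, table → 1); rule it out.
(iv) disagrees with G on (0,0,0,0) (formula → 1, table → 0); rule it out.
(v) disagrees with G on (0,0,0,1) (formula → 0, table → 1); rule it out.
Only (ii) survives; checking it on all 16 rows confirms it matches G.

ii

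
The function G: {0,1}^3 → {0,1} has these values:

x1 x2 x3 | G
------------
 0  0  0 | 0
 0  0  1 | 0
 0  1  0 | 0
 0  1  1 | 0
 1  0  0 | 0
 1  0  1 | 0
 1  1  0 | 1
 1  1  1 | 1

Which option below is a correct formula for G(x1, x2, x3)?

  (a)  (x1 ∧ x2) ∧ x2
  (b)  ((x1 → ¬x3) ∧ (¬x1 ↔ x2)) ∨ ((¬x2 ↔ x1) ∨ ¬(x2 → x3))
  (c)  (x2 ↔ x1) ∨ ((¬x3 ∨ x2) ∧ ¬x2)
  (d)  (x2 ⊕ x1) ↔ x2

a

(b) fails at (0,1,0): the formula yields 1, G is 0.
(c) fails at (0,0,0): the formula yields 1, G is 0.
(d) fails at (0,0,0): the formula yields 1, G is 0.
Only (a) survives; checking it on all 8 rows confirms it matches G.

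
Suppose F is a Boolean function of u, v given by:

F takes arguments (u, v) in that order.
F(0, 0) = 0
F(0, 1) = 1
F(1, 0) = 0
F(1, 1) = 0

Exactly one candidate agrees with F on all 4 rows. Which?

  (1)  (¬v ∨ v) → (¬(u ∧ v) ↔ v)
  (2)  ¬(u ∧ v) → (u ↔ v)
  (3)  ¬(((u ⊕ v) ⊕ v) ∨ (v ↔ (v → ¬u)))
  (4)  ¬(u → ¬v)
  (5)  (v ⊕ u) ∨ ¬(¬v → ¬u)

(2): at (0,0) it gives 1, but F = 0 — eliminated.
(3): at (0,0) it gives 1, but F = 0 — eliminated.
(4): at (0,1) it gives 0, but F = 1 — eliminated.
(5): at (1,0) it gives 1, but F = 0 — eliminated.
Only (1) survives; checking it on all 4 rows confirms it matches F.

1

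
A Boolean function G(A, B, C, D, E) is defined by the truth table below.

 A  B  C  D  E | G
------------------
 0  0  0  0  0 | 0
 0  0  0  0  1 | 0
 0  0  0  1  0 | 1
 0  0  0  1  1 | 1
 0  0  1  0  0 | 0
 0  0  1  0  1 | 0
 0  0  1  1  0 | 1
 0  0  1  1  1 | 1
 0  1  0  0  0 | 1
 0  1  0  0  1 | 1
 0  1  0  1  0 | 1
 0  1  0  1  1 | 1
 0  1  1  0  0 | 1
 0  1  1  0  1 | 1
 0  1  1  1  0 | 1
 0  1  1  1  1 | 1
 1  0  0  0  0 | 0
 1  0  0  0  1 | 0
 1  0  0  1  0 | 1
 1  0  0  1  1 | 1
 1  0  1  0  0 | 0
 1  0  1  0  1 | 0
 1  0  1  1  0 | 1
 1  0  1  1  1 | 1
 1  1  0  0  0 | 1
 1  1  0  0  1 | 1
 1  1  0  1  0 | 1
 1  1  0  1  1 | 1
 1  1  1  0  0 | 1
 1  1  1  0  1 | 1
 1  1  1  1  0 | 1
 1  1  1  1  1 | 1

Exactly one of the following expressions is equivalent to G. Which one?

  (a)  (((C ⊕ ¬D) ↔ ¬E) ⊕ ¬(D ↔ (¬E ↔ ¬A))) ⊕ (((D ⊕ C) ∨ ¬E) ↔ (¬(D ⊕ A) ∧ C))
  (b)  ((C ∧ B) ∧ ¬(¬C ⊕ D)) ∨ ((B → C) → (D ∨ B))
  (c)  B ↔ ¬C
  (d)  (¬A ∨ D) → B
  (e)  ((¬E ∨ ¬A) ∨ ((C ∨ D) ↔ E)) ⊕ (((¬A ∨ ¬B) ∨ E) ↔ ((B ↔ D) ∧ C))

(a): at (0,0,0,0,1) it gives 1, but G = 0 — eliminated.
(c): at (0,0,0,1,0) it gives 0, but G = 1 — eliminated.
(d): at (0,0,0,1,0) it gives 0, but G = 1 — eliminated.
(e): at (0,0,0,0,0) it gives 1, but G = 0 — eliminated.
That leaves (b). Evaluating it on every row reproduces the table of G exactly.

b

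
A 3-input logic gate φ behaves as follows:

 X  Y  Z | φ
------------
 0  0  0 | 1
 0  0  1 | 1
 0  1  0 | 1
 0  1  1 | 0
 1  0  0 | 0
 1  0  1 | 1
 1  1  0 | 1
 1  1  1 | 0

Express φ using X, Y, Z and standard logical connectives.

The 0-rows are (0,1,1), (1,0,0), (1,1,1). Take each as a conjunction (¬X·Y·Z, X·¬Y·¬Z, X·Y·Z), form their disjunction, and complement — that gives a formula that is 1 everywhere φ is.

φ(X, Y, Z) = ¬((((¬X ∧ Y) ∧ Z) ∨ ((X ∧ ¬Y) ∧ ¬Z)) ∨ ((X ∧ Y) ∧ Z))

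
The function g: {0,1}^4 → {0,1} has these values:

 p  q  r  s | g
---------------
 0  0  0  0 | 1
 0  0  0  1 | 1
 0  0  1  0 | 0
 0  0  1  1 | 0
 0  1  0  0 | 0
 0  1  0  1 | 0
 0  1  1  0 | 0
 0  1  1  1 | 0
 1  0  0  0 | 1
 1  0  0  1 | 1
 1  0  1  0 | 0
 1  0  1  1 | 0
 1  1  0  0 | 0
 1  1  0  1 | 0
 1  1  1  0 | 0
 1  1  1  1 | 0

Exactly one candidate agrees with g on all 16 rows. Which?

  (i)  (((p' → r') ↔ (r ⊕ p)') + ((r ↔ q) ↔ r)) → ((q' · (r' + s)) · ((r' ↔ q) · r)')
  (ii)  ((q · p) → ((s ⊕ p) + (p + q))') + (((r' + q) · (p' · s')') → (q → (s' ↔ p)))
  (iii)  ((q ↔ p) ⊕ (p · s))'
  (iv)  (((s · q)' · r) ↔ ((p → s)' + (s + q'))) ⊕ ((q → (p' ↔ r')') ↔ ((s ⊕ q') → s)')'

i

(ii): at (0,0,1,0) it gives 1, but g = 0 — eliminated.
(iii): at (0,0,0,0) it gives 0, but g = 1 — eliminated.
(iv): at (0,0,0,0) it gives 0, but g = 1 — eliminated.
Only (i) survives; checking it on all 16 rows confirms it matches g.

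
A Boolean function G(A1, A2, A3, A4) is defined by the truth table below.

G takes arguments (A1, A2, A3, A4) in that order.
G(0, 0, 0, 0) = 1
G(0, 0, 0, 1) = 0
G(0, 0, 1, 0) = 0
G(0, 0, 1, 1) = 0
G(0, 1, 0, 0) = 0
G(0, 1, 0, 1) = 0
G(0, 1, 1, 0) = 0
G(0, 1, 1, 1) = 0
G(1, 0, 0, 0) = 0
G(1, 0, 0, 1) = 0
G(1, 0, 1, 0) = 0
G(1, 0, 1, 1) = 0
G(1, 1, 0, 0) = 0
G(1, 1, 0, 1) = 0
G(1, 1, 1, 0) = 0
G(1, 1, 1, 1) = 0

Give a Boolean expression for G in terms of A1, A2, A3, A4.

The output is 1 only when every input is 0 — NOR of all inputs.

G(A1, A2, A3, A4) = ¬(((A1 ∨ A2) ∨ A3) ∨ A4)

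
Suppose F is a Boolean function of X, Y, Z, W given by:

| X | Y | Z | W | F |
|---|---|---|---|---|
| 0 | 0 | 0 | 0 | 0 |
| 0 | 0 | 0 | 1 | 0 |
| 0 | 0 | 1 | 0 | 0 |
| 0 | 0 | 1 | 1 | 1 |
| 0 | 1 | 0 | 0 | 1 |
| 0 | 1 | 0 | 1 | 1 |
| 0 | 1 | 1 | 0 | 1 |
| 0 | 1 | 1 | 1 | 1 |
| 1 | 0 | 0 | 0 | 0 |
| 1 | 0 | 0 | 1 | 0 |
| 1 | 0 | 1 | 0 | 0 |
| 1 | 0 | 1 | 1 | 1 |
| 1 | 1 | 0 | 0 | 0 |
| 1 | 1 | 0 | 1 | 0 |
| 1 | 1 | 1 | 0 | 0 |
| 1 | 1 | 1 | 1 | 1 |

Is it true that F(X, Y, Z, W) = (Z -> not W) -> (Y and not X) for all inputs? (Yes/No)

Test each input against both F and the formula:
  X=0, Y=0, Z=0, W=0: formula gives 0, F = 0 ✓
  X=0, Y=0, Z=0, W=1: formula gives 0, F = 0 ✓
  X=0, Y=0, Z=1, W=0: formula gives 0, F = 0 ✓
  X=0, Y=0, Z=1, W=1: formula gives 1, F = 1 ✓
  … (the remaining 12 rows also agree.)
All 16 rows match — the expression computes F exactly.

Yes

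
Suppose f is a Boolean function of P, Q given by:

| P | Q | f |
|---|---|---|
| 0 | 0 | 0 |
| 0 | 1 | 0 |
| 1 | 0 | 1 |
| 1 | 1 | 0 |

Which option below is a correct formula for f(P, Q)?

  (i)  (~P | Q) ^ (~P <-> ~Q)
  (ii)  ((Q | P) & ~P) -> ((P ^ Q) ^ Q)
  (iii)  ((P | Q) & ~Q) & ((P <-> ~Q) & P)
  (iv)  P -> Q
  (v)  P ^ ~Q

iii

(i): at (0,1) it gives 1, but f = 0 — eliminated.
(ii): at (0,0) it gives 1, but f = 0 — eliminated.
(iv): at (0,0) it gives 1, but f = 0 — eliminated.
(v): at (0,0) it gives 1, but f = 0 — eliminated.
(iii) is the remaining candidate, and it agrees with f on all 4 inputs.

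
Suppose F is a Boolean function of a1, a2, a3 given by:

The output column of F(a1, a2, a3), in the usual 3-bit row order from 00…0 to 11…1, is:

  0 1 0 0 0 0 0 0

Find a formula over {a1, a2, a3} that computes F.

F(a1, a2, a3) = (¬a1 ∧ ¬a2) ∧ a3

F is 1 on exactly one input, (0,0,1), whose minterm is ¬a1·¬a2·a3. So F is just that conjunction.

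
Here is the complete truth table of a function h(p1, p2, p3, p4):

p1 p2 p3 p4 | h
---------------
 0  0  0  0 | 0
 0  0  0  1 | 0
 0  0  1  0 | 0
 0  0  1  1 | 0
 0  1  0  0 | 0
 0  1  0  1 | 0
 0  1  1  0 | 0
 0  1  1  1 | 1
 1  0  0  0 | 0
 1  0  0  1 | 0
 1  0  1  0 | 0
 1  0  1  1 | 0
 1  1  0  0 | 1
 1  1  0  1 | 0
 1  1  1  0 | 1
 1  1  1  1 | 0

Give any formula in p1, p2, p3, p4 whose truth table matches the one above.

h(p1, p2, p3, p4) = ((((NOT p1 AND p2) AND p3) AND p4) OR (((p1 AND p2) AND NOT p3) AND NOT p4)) OR (((p1 AND p2) AND p3) AND NOT p4)

Collect the rows where h=1 — (0,1,1,1), (1,1,0,0), (1,1,1,0) — and write one minterm per row: ¬p1·p2·p3·p4, p1·p2·¬p3·¬p4, p1·p2·p3·¬p4. Their union (logical OR) reproduces the table exactly.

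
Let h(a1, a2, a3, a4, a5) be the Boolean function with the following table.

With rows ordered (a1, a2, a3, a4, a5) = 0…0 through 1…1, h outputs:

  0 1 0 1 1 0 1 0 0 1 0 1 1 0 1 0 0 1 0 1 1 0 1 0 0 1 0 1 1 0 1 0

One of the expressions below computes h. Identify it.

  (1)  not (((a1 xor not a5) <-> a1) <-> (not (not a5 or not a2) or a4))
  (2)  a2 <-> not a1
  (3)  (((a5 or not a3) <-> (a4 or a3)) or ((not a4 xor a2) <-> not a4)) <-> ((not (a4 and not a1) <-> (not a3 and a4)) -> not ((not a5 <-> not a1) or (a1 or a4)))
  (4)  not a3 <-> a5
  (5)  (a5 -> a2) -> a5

4

(1) fails at (0,0,0,1,0): the formula yields 1, h is 0.
(2) fails at (0,0,0,0,1): the formula yields 0, h is 1.
(3) fails at (0,0,0,0,0): the formula yields 1, h is 0.
(5) fails at (0,0,1,0,0): the formula yields 0, h is 1.
(4) is the remaining candidate, and it agrees with h on all 32 inputs.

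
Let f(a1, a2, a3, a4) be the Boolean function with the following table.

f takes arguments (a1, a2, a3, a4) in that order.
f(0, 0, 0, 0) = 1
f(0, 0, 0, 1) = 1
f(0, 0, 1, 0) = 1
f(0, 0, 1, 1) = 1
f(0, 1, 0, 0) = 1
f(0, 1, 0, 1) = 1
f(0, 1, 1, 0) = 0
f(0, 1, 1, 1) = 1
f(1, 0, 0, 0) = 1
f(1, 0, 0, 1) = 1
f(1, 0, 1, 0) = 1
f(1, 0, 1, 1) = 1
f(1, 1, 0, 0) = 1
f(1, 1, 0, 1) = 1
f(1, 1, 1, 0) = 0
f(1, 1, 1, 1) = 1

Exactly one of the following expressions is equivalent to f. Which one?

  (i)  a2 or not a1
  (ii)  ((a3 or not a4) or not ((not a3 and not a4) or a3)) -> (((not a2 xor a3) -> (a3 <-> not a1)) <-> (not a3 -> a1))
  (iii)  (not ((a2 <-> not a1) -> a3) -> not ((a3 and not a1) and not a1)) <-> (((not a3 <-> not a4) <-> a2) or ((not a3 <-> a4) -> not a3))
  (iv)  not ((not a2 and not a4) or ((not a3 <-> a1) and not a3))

(i) disagrees with f on (0,1,1,0) (formula → 1, table → 0); rule it out.
(ii) disagrees with f on (0,1,0,0) (formula → 0, table → 1); rule it out.
(iv) disagrees with f on (0,0,0,0) (formula → 0, table → 1); rule it out.
That leaves (iii). Evaluating it on every row reproduces the table of f exactly.

iii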